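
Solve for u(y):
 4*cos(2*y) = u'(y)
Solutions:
 u(y) = C1 + 2*sin(2*y)


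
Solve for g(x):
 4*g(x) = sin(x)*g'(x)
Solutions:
 g(x) = C1*(cos(x)^2 - 2*cos(x) + 1)/(cos(x)^2 + 2*cos(x) + 1)


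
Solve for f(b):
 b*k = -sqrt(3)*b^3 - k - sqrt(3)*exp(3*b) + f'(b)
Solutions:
 f(b) = C1 + sqrt(3)*b^4/4 + b^2*k/2 + b*k + sqrt(3)*exp(3*b)/3


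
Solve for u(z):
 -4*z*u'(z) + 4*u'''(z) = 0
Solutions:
 u(z) = C1 + Integral(C2*airyai(z) + C3*airybi(z), z)


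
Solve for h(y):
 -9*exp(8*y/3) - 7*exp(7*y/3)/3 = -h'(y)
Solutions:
 h(y) = C1 + 27*exp(8*y/3)/8 + exp(7*y/3)


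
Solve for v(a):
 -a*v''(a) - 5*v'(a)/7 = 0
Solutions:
 v(a) = C1 + C2*a^(2/7)


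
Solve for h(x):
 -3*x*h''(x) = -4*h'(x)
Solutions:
 h(x) = C1 + C2*x^(7/3)


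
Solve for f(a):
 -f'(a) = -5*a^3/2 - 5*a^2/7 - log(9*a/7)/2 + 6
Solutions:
 f(a) = C1 + 5*a^4/8 + 5*a^3/21 + a*log(a)/2 - 13*a/2 - a*log(7)/2 + a*log(3)


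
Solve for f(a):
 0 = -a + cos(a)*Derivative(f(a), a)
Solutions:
 f(a) = C1 + Integral(a/cos(a), a)


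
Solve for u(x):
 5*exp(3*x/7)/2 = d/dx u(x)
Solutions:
 u(x) = C1 + 35*exp(3*x/7)/6


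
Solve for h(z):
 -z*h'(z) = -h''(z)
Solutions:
 h(z) = C1 + C2*erfi(sqrt(2)*z/2)


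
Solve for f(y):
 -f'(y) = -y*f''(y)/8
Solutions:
 f(y) = C1 + C2*y^9


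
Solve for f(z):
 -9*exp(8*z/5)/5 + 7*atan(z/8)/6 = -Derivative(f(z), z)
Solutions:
 f(z) = C1 - 7*z*atan(z/8)/6 + 9*exp(8*z/5)/8 + 14*log(z^2 + 64)/3


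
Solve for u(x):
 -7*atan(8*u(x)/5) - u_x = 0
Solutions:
 Integral(1/atan(8*_y/5), (_y, u(x))) = C1 - 7*x


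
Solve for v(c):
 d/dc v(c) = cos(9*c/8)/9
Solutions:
 v(c) = C1 + 8*sin(9*c/8)/81


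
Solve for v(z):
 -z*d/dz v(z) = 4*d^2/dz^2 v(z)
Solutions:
 v(z) = C1 + C2*erf(sqrt(2)*z/4)


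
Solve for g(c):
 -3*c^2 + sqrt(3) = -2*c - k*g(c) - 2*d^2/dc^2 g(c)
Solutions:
 g(c) = C1*exp(-sqrt(2)*c*sqrt(-k)/2) + C2*exp(sqrt(2)*c*sqrt(-k)/2) + 3*c^2/k - 2*c/k - sqrt(3)/k - 12/k^2


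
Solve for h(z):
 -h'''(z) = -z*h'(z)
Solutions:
 h(z) = C1 + Integral(C2*airyai(z) + C3*airybi(z), z)


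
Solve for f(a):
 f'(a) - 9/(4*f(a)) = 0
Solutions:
 f(a) = -sqrt(C1 + 18*a)/2
 f(a) = sqrt(C1 + 18*a)/2


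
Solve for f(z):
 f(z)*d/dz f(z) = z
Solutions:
 f(z) = -sqrt(C1 + z^2)
 f(z) = sqrt(C1 + z^2)


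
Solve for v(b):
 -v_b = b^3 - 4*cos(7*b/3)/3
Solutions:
 v(b) = C1 - b^4/4 + 4*sin(7*b/3)/7


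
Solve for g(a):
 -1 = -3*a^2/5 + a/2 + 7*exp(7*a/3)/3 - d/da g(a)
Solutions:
 g(a) = C1 - a^3/5 + a^2/4 + a + exp(7*a/3)


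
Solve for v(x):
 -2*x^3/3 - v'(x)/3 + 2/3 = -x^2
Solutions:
 v(x) = C1 - x^4/2 + x^3 + 2*x


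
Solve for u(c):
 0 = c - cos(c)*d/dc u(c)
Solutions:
 u(c) = C1 + Integral(c/cos(c), c)


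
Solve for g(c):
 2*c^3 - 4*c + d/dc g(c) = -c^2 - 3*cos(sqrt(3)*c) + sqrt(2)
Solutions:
 g(c) = C1 - c^4/2 - c^3/3 + 2*c^2 + sqrt(2)*c - sqrt(3)*sin(sqrt(3)*c)


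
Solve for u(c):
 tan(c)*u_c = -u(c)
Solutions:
 u(c) = C1/sin(c)


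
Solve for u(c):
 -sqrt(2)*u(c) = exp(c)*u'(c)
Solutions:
 u(c) = C1*exp(sqrt(2)*exp(-c))


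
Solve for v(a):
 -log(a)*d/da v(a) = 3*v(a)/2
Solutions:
 v(a) = C1*exp(-3*li(a)/2)


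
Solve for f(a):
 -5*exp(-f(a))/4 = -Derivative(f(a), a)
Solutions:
 f(a) = log(C1 + 5*a/4)


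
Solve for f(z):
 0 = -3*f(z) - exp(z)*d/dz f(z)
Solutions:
 f(z) = C1*exp(3*exp(-z))


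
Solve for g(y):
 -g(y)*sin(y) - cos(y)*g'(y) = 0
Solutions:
 g(y) = C1*cos(y)


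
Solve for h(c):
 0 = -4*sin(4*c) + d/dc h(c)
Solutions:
 h(c) = C1 - cos(4*c)


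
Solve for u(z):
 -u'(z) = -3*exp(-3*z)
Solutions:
 u(z) = C1 - exp(-3*z)


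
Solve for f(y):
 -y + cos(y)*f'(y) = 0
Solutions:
 f(y) = C1 + Integral(y/cos(y), y)


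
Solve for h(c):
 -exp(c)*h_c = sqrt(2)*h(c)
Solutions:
 h(c) = C1*exp(sqrt(2)*exp(-c))


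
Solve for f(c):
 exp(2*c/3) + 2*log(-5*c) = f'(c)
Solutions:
 f(c) = C1 + 2*c*log(-c) + 2*c*(-1 + log(5)) + 3*exp(2*c/3)/2


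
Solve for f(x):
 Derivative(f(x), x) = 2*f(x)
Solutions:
 f(x) = C1*exp(2*x)


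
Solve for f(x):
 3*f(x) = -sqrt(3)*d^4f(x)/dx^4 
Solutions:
 f(x) = (C1*sin(sqrt(2)*3^(1/8)*x/2) + C2*cos(sqrt(2)*3^(1/8)*x/2))*exp(-sqrt(2)*3^(1/8)*x/2) + (C3*sin(sqrt(2)*3^(1/8)*x/2) + C4*cos(sqrt(2)*3^(1/8)*x/2))*exp(sqrt(2)*3^(1/8)*x/2)


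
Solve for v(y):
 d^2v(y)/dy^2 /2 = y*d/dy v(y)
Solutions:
 v(y) = C1 + C2*erfi(y)


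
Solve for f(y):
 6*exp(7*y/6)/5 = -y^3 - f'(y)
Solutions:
 f(y) = C1 - y^4/4 - 36*exp(7*y/6)/35


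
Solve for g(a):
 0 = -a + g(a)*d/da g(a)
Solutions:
 g(a) = -sqrt(C1 + a^2)
 g(a) = sqrt(C1 + a^2)


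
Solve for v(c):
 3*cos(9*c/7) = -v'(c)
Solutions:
 v(c) = C1 - 7*sin(9*c/7)/3


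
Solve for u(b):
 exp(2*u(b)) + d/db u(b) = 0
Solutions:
 u(b) = log(-sqrt(-1/(C1 - b))) - log(2)/2
 u(b) = log(-1/(C1 - b))/2 - log(2)/2


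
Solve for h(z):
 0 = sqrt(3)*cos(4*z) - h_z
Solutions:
 h(z) = C1 + sqrt(3)*sin(4*z)/4


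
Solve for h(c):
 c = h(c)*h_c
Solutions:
 h(c) = -sqrt(C1 + c^2)
 h(c) = sqrt(C1 + c^2)


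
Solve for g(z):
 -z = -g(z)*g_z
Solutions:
 g(z) = -sqrt(C1 + z^2)
 g(z) = sqrt(C1 + z^2)


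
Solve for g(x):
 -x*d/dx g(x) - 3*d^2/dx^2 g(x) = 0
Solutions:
 g(x) = C1 + C2*erf(sqrt(6)*x/6)


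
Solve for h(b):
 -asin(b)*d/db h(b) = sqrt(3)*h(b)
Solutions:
 h(b) = C1*exp(-sqrt(3)*Integral(1/asin(b), b))


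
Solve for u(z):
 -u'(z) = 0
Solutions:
 u(z) = C1


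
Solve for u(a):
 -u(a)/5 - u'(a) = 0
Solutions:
 u(a) = C1*exp(-a/5)


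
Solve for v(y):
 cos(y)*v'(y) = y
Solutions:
 v(y) = C1 + Integral(y/cos(y), y)


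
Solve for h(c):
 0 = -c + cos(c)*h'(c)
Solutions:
 h(c) = C1 + Integral(c/cos(c), c)


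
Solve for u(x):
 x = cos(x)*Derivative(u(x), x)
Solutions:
 u(x) = C1 + Integral(x/cos(x), x)


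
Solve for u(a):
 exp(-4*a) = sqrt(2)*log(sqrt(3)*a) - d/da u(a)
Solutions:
 u(a) = C1 + sqrt(2)*a*log(a) + sqrt(2)*a*(-1 + log(3)/2) + exp(-4*a)/4


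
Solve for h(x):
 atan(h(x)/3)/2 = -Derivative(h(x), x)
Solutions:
 Integral(1/atan(_y/3), (_y, h(x))) = C1 - x/2


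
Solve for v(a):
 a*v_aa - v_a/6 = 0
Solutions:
 v(a) = C1 + C2*a^(7/6)


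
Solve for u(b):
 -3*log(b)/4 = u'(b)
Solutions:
 u(b) = C1 - 3*b*log(b)/4 + 3*b/4


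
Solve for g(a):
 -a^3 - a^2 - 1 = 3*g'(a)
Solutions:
 g(a) = C1 - a^4/12 - a^3/9 - a/3


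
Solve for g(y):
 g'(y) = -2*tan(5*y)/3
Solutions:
 g(y) = C1 + 2*log(cos(5*y))/15


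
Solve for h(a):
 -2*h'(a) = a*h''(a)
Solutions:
 h(a) = C1 + C2/a


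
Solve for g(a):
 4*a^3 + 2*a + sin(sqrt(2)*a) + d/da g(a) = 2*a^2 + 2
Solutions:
 g(a) = C1 - a^4 + 2*a^3/3 - a^2 + 2*a + sqrt(2)*cos(sqrt(2)*a)/2


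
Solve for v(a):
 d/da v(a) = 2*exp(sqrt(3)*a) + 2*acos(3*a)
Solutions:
 v(a) = C1 + 2*a*acos(3*a) - 2*sqrt(1 - 9*a^2)/3 + 2*sqrt(3)*exp(sqrt(3)*a)/3


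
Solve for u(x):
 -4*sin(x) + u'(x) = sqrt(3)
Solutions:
 u(x) = C1 + sqrt(3)*x - 4*cos(x)


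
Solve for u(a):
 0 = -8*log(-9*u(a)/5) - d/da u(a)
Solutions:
 Integral(1/(log(-_y) - log(5) + 2*log(3)), (_y, u(a)))/8 = C1 - a


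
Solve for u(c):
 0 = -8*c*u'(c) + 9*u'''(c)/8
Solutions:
 u(c) = C1 + Integral(C2*airyai(4*3^(1/3)*c/3) + C3*airybi(4*3^(1/3)*c/3), c)


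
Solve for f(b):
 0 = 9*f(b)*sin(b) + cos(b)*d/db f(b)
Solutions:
 f(b) = C1*cos(b)^9


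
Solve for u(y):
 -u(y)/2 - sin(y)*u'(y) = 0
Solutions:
 u(y) = C1*(cos(y) + 1)^(1/4)/(cos(y) - 1)^(1/4)


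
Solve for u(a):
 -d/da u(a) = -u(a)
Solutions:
 u(a) = C1*exp(a)


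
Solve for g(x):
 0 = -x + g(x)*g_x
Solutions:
 g(x) = -sqrt(C1 + x^2)
 g(x) = sqrt(C1 + x^2)


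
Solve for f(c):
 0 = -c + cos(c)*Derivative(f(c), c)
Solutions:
 f(c) = C1 + Integral(c/cos(c), c)


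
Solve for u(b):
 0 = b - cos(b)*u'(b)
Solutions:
 u(b) = C1 + Integral(b/cos(b), b)


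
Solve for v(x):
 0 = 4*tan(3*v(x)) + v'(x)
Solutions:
 v(x) = -asin(C1*exp(-12*x))/3 + pi/3
 v(x) = asin(C1*exp(-12*x))/3


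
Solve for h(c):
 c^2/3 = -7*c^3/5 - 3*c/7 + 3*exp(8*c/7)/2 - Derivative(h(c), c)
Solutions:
 h(c) = C1 - 7*c^4/20 - c^3/9 - 3*c^2/14 + 21*exp(8*c/7)/16


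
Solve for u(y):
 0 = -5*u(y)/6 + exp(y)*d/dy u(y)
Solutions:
 u(y) = C1*exp(-5*exp(-y)/6)


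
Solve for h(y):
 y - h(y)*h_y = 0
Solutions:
 h(y) = -sqrt(C1 + y^2)
 h(y) = sqrt(C1 + y^2)


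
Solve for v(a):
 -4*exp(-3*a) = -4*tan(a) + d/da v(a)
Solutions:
 v(a) = C1 + 2*log(tan(a)^2 + 1) + 4*exp(-3*a)/3


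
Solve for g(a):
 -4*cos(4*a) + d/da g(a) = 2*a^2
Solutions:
 g(a) = C1 + 2*a^3/3 + sin(4*a)


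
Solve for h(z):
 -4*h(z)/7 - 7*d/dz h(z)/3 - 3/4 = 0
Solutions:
 h(z) = C1*exp(-12*z/49) - 21/16


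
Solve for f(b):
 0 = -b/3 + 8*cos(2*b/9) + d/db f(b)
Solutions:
 f(b) = C1 + b^2/6 - 36*sin(2*b/9)


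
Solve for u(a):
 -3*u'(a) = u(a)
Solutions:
 u(a) = C1*exp(-a/3)


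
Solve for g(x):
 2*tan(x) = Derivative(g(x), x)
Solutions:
 g(x) = C1 - 2*log(cos(x))


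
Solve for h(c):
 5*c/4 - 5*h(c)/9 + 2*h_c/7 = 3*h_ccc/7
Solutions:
 h(c) = C1*exp(2^(1/3)*c*(4/(sqrt(1193) + 35)^(1/3) + 2^(1/3)*(sqrt(1193) + 35)^(1/3))/12)*sin(2^(1/3)*sqrt(3)*c*(-2^(1/3)*(sqrt(1193) + 35)^(1/3) + 4/(sqrt(1193) + 35)^(1/3))/12) + C2*exp(2^(1/3)*c*(4/(sqrt(1193) + 35)^(1/3) + 2^(1/3)*(sqrt(1193) + 35)^(1/3))/12)*cos(2^(1/3)*sqrt(3)*c*(-2^(1/3)*(sqrt(1193) + 35)^(1/3) + 4/(sqrt(1193) + 35)^(1/3))/12) + C3*exp(-2^(1/3)*c*(4/(sqrt(1193) + 35)^(1/3) + 2^(1/3)*(sqrt(1193) + 35)^(1/3))/6) + 9*c/4 + 81/70


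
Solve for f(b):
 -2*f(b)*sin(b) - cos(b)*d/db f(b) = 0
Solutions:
 f(b) = C1*cos(b)^2


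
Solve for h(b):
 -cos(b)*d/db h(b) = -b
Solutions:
 h(b) = C1 + Integral(b/cos(b), b)


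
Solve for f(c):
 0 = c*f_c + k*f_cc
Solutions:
 f(c) = C1 + C2*sqrt(k)*erf(sqrt(2)*c*sqrt(1/k)/2)


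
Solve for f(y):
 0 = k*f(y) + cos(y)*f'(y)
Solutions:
 f(y) = C1*exp(k*(log(sin(y) - 1) - log(sin(y) + 1))/2)


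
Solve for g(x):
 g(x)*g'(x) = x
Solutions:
 g(x) = -sqrt(C1 + x^2)
 g(x) = sqrt(C1 + x^2)


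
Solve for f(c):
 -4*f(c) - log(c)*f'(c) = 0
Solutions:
 f(c) = C1*exp(-4*li(c))


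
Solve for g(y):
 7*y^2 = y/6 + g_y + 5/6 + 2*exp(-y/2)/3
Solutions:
 g(y) = C1 + 7*y^3/3 - y^2/12 - 5*y/6 + 4*exp(-y/2)/3


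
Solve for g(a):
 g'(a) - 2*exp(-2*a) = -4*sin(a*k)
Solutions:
 g(a) = C1 - exp(-2*a) + 4*cos(a*k)/k


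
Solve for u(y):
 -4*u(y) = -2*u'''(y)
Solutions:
 u(y) = C3*exp(2^(1/3)*y) + (C1*sin(2^(1/3)*sqrt(3)*y/2) + C2*cos(2^(1/3)*sqrt(3)*y/2))*exp(-2^(1/3)*y/2)


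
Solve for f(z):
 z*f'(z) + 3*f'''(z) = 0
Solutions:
 f(z) = C1 + Integral(C2*airyai(-3^(2/3)*z/3) + C3*airybi(-3^(2/3)*z/3), z)


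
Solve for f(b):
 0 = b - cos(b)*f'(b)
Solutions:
 f(b) = C1 + Integral(b/cos(b), b)


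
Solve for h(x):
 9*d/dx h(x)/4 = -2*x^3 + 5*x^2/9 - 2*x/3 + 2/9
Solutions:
 h(x) = C1 - 2*x^4/9 + 20*x^3/243 - 4*x^2/27 + 8*x/81


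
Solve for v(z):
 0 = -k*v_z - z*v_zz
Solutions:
 v(z) = C1 + z^(1 - re(k))*(C2*sin(log(z)*Abs(im(k))) + C3*cos(log(z)*im(k)))


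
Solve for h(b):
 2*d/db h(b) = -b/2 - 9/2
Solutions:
 h(b) = C1 - b^2/8 - 9*b/4


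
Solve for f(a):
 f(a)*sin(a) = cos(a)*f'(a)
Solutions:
 f(a) = C1/cos(a)


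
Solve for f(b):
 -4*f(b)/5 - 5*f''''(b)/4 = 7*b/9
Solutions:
 f(b) = -35*b/36 + (C1*sin(sqrt(10)*b/5) + C2*cos(sqrt(10)*b/5))*exp(-sqrt(10)*b/5) + (C3*sin(sqrt(10)*b/5) + C4*cos(sqrt(10)*b/5))*exp(sqrt(10)*b/5)


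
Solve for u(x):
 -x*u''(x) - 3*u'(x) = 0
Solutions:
 u(x) = C1 + C2/x^2


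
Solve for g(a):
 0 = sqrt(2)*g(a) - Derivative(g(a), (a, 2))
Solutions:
 g(a) = C1*exp(-2^(1/4)*a) + C2*exp(2^(1/4)*a)


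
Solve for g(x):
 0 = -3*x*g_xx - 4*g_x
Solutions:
 g(x) = C1 + C2/x^(1/3)


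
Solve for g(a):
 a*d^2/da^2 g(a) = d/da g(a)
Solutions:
 g(a) = C1 + C2*a^2


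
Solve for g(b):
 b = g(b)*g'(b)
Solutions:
 g(b) = -sqrt(C1 + b^2)
 g(b) = sqrt(C1 + b^2)


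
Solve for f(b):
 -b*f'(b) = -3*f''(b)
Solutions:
 f(b) = C1 + C2*erfi(sqrt(6)*b/6)


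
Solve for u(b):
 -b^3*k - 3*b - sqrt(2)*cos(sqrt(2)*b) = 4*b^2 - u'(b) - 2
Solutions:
 u(b) = C1 + b^4*k/4 + 4*b^3/3 + 3*b^2/2 - 2*b + sin(sqrt(2)*b)


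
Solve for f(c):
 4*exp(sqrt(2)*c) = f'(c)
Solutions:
 f(c) = C1 + 2*sqrt(2)*exp(sqrt(2)*c)


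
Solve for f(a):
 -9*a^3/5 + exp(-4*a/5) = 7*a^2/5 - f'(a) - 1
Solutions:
 f(a) = C1 + 9*a^4/20 + 7*a^3/15 - a + 5*exp(-4*a/5)/4


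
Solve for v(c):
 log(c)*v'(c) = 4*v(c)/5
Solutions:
 v(c) = C1*exp(4*li(c)/5)


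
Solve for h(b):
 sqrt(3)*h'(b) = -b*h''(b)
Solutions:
 h(b) = C1 + C2*b^(1 - sqrt(3))


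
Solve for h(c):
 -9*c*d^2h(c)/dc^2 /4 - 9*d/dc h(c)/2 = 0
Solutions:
 h(c) = C1 + C2/c


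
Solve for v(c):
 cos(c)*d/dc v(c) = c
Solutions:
 v(c) = C1 + Integral(c/cos(c), c)


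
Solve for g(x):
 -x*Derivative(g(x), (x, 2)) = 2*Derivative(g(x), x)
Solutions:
 g(x) = C1 + C2/x


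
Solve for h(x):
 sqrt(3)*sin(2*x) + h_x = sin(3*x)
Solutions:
 h(x) = C1 + sqrt(3)*cos(2*x)/2 - cos(3*x)/3


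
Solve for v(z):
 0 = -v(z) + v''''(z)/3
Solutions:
 v(z) = C1*exp(-3^(1/4)*z) + C2*exp(3^(1/4)*z) + C3*sin(3^(1/4)*z) + C4*cos(3^(1/4)*z)


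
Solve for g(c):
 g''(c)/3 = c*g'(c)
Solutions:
 g(c) = C1 + C2*erfi(sqrt(6)*c/2)


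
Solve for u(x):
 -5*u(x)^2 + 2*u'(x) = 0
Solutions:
 u(x) = -2/(C1 + 5*x)


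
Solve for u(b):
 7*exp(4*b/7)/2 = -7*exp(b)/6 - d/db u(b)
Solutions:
 u(b) = C1 - 49*exp(4*b/7)/8 - 7*exp(b)/6


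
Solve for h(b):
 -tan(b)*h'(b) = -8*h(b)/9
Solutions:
 h(b) = C1*sin(b)^(8/9)


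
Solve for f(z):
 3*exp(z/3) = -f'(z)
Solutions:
 f(z) = C1 - 9*exp(z/3)


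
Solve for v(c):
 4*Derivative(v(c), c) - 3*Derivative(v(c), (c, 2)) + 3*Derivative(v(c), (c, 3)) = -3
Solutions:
 v(c) = C1 - 3*c/4 + (C2*sin(sqrt(39)*c/6) + C3*cos(sqrt(39)*c/6))*exp(c/2)


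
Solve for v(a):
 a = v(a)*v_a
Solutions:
 v(a) = -sqrt(C1 + a^2)
 v(a) = sqrt(C1 + a^2)


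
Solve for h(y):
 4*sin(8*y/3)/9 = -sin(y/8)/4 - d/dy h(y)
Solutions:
 h(y) = C1 + 2*cos(y/8) + cos(8*y/3)/6


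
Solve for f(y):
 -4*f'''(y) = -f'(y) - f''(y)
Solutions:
 f(y) = C1 + C2*exp(y*(1 - sqrt(17))/8) + C3*exp(y*(1 + sqrt(17))/8)


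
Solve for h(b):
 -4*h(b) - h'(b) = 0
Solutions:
 h(b) = C1*exp(-4*b)


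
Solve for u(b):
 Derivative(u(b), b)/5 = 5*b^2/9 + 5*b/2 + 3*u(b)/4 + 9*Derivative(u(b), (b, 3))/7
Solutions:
 u(b) = C1*exp(105^(1/3)*b*(4*105^(1/3)/(sqrt(4093905) + 2025)^(1/3) + (sqrt(4093905) + 2025)^(1/3))/180)*sin(3^(1/6)*35^(1/3)*b*(-3^(2/3)*(sqrt(4093905) + 2025)^(1/3) + 12*35^(1/3)/(sqrt(4093905) + 2025)^(1/3))/180) + C2*exp(105^(1/3)*b*(4*105^(1/3)/(sqrt(4093905) + 2025)^(1/3) + (sqrt(4093905) + 2025)^(1/3))/180)*cos(3^(1/6)*35^(1/3)*b*(-3^(2/3)*(sqrt(4093905) + 2025)^(1/3) + 12*35^(1/3)/(sqrt(4093905) + 2025)^(1/3))/180) + C3*exp(-105^(1/3)*b*(4*105^(1/3)/(sqrt(4093905) + 2025)^(1/3) + (sqrt(4093905) + 2025)^(1/3))/90) - 20*b^2/27 - 302*b/81 - 1208/1215


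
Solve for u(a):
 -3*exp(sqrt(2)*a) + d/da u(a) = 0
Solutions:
 u(a) = C1 + 3*sqrt(2)*exp(sqrt(2)*a)/2


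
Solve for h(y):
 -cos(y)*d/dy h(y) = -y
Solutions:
 h(y) = C1 + Integral(y/cos(y), y)


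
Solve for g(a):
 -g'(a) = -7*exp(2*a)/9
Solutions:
 g(a) = C1 + 7*exp(2*a)/18


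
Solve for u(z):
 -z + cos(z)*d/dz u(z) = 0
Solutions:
 u(z) = C1 + Integral(z/cos(z), z)


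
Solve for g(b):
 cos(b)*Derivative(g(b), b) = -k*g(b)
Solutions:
 g(b) = C1*exp(k*(log(sin(b) - 1) - log(sin(b) + 1))/2)


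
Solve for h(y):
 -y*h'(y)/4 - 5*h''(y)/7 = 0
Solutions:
 h(y) = C1 + C2*erf(sqrt(70)*y/20)


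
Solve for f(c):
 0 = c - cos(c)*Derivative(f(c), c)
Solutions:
 f(c) = C1 + Integral(c/cos(c), c)


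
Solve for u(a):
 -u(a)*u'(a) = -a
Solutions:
 u(a) = -sqrt(C1 + a^2)
 u(a) = sqrt(C1 + a^2)


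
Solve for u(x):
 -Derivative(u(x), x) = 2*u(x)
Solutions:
 u(x) = C1*exp(-2*x)


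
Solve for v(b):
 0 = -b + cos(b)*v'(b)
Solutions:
 v(b) = C1 + Integral(b/cos(b), b)


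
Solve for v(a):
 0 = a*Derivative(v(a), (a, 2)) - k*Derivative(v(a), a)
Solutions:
 v(a) = C1 + a^(re(k) + 1)*(C2*sin(log(a)*Abs(im(k))) + C3*cos(log(a)*im(k)))


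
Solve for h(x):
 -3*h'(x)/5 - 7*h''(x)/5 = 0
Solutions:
 h(x) = C1 + C2*exp(-3*x/7)


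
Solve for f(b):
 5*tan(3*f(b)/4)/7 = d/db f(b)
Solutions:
 f(b) = -4*asin(C1*exp(15*b/28))/3 + 4*pi/3
 f(b) = 4*asin(C1*exp(15*b/28))/3


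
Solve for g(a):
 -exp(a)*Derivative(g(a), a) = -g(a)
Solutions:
 g(a) = C1*exp(-exp(-a))


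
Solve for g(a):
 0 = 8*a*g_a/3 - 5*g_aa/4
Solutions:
 g(a) = C1 + C2*erfi(4*sqrt(15)*a/15)


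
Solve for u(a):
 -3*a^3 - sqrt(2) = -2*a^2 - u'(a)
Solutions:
 u(a) = C1 + 3*a^4/4 - 2*a^3/3 + sqrt(2)*a


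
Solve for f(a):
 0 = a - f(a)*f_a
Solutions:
 f(a) = -sqrt(C1 + a^2)
 f(a) = sqrt(C1 + a^2)


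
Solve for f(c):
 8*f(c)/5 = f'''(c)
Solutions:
 f(c) = C3*exp(2*5^(2/3)*c/5) + (C1*sin(sqrt(3)*5^(2/3)*c/5) + C2*cos(sqrt(3)*5^(2/3)*c/5))*exp(-5^(2/3)*c/5)


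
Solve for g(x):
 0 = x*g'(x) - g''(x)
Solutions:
 g(x) = C1 + C2*erfi(sqrt(2)*x/2)


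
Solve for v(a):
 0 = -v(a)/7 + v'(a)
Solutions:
 v(a) = C1*exp(a/7)


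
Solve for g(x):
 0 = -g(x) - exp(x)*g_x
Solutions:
 g(x) = C1*exp(exp(-x))


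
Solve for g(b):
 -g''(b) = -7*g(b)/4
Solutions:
 g(b) = C1*exp(-sqrt(7)*b/2) + C2*exp(sqrt(7)*b/2)


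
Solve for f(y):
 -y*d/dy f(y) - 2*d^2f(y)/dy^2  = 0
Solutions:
 f(y) = C1 + C2*erf(y/2)


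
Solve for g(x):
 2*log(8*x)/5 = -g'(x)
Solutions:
 g(x) = C1 - 2*x*log(x)/5 - 6*x*log(2)/5 + 2*x/5


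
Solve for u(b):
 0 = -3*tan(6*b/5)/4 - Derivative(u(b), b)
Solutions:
 u(b) = C1 + 5*log(cos(6*b/5))/8


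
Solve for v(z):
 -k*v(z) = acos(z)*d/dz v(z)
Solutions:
 v(z) = C1*exp(-k*Integral(1/acos(z), z))


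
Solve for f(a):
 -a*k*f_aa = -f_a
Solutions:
 f(a) = C1 + a^(((re(k) + 1)*re(k) + im(k)^2)/(re(k)^2 + im(k)^2))*(C2*sin(log(a)*Abs(im(k))/(re(k)^2 + im(k)^2)) + C3*cos(log(a)*im(k)/(re(k)^2 + im(k)^2)))


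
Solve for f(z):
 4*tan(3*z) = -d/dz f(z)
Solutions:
 f(z) = C1 + 4*log(cos(3*z))/3


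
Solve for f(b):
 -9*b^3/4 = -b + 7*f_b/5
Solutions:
 f(b) = C1 - 45*b^4/112 + 5*b^2/14


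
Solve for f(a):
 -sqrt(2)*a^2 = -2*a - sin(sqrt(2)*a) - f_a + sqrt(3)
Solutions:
 f(a) = C1 + sqrt(2)*a^3/3 - a^2 + sqrt(3)*a + sqrt(2)*cos(sqrt(2)*a)/2


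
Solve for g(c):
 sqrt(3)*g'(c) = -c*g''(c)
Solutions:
 g(c) = C1 + C2*c^(1 - sqrt(3))


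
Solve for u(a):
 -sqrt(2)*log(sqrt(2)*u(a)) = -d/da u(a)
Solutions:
 -sqrt(2)*Integral(1/(2*log(_y) + log(2)), (_y, u(a))) = C1 - a


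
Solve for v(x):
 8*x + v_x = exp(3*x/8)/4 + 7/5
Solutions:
 v(x) = C1 - 4*x^2 + 7*x/5 + 2*exp(3*x/8)/3


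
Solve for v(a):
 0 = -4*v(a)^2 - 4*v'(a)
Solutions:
 v(a) = 1/(C1 + a)


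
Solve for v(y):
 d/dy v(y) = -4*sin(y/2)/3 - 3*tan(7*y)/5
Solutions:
 v(y) = C1 + 3*log(cos(7*y))/35 + 8*cos(y/2)/3


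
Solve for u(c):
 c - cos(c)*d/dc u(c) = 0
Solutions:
 u(c) = C1 + Integral(c/cos(c), c)


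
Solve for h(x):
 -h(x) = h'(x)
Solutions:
 h(x) = C1*exp(-x)


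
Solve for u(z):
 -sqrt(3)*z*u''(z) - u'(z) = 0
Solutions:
 u(z) = C1 + C2*z^(1 - sqrt(3)/3)


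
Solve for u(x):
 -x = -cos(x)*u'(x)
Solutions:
 u(x) = C1 + Integral(x/cos(x), x)


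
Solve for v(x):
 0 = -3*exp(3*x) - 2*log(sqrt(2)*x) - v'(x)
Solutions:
 v(x) = C1 - 2*x*log(x) + x*(2 - log(2)) - exp(3*x)


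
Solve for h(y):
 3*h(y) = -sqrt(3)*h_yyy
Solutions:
 h(y) = C3*exp(-3^(1/6)*y) + (C1*sin(3^(2/3)*y/2) + C2*cos(3^(2/3)*y/2))*exp(3^(1/6)*y/2)


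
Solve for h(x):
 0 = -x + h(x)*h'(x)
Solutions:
 h(x) = -sqrt(C1 + x^2)
 h(x) = sqrt(C1 + x^2)


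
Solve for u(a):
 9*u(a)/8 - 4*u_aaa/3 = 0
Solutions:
 u(a) = C3*exp(3*2^(1/3)*a/4) + (C1*sin(3*2^(1/3)*sqrt(3)*a/8) + C2*cos(3*2^(1/3)*sqrt(3)*a/8))*exp(-3*2^(1/3)*a/8)


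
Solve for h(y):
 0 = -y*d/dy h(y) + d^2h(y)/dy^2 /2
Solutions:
 h(y) = C1 + C2*erfi(y)


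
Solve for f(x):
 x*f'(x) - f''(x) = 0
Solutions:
 f(x) = C1 + C2*erfi(sqrt(2)*x/2)


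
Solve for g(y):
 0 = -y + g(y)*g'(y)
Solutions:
 g(y) = -sqrt(C1 + y^2)
 g(y) = sqrt(C1 + y^2)


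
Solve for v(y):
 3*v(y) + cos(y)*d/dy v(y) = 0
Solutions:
 v(y) = C1*(sin(y) - 1)^(3/2)/(sin(y) + 1)^(3/2)


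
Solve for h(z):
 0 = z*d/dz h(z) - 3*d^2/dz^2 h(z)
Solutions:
 h(z) = C1 + C2*erfi(sqrt(6)*z/6)


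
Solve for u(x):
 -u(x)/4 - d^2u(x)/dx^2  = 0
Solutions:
 u(x) = C1*sin(x/2) + C2*cos(x/2)


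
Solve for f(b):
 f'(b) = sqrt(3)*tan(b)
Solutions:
 f(b) = C1 - sqrt(3)*log(cos(b))


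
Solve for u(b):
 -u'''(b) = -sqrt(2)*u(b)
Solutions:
 u(b) = C3*exp(2^(1/6)*b) + (C1*sin(2^(1/6)*sqrt(3)*b/2) + C2*cos(2^(1/6)*sqrt(3)*b/2))*exp(-2^(1/6)*b/2)


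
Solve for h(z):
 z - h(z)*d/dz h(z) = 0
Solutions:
 h(z) = -sqrt(C1 + z^2)
 h(z) = sqrt(C1 + z^2)


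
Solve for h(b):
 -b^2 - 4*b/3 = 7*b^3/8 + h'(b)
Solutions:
 h(b) = C1 - 7*b^4/32 - b^3/3 - 2*b^2/3


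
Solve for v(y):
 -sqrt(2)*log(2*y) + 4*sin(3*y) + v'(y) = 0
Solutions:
 v(y) = C1 + sqrt(2)*y*(log(y) - 1) + sqrt(2)*y*log(2) + 4*cos(3*y)/3


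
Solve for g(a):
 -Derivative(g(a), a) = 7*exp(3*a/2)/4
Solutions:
 g(a) = C1 - 7*exp(3*a/2)/6


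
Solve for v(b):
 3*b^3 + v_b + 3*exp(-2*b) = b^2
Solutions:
 v(b) = C1 - 3*b^4/4 + b^3/3 + 3*exp(-2*b)/2


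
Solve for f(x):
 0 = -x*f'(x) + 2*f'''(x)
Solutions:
 f(x) = C1 + Integral(C2*airyai(2^(2/3)*x/2) + C3*airybi(2^(2/3)*x/2), x)


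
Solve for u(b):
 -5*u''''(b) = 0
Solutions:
 u(b) = C1 + C2*b + C3*b^2 + C4*b^3


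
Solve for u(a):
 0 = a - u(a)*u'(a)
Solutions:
 u(a) = -sqrt(C1 + a^2)
 u(a) = sqrt(C1 + a^2)


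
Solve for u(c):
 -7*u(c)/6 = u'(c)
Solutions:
 u(c) = C1*exp(-7*c/6)


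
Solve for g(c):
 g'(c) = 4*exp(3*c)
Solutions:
 g(c) = C1 + 4*exp(3*c)/3


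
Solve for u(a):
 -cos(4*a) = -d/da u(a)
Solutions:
 u(a) = C1 + sin(4*a)/4


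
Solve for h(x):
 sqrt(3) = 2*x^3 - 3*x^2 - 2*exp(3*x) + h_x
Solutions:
 h(x) = C1 - x^4/2 + x^3 + sqrt(3)*x + 2*exp(3*x)/3


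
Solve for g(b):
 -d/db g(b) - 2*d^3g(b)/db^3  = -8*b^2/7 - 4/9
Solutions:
 g(b) = C1 + C2*sin(sqrt(2)*b/2) + C3*cos(sqrt(2)*b/2) + 8*b^3/21 - 260*b/63


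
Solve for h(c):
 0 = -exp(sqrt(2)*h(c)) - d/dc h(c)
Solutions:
 h(c) = sqrt(2)*(2*log(1/(C1 + c)) - log(2))/4


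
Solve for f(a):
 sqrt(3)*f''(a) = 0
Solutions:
 f(a) = C1 + C2*a


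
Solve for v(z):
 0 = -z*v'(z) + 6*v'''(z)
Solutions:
 v(z) = C1 + Integral(C2*airyai(6^(2/3)*z/6) + C3*airybi(6^(2/3)*z/6), z)


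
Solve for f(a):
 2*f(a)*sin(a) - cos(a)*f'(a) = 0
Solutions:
 f(a) = C1/cos(a)^2


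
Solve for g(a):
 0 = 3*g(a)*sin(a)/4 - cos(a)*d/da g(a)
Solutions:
 g(a) = C1/cos(a)^(3/4)


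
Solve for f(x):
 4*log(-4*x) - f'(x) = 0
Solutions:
 f(x) = C1 + 4*x*log(-x) + 4*x*(-1 + 2*log(2))


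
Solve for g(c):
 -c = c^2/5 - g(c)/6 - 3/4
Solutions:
 g(c) = 6*c^2/5 + 6*c - 9/2


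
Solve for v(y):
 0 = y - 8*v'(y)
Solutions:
 v(y) = C1 + y^2/16


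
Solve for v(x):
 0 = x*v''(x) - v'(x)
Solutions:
 v(x) = C1 + C2*x^2


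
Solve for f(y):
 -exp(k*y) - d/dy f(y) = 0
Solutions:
 f(y) = C1 - exp(k*y)/k


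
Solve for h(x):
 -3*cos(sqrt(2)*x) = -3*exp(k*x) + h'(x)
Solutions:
 h(x) = C1 - 3*sqrt(2)*sin(sqrt(2)*x)/2 + 3*exp(k*x)/k


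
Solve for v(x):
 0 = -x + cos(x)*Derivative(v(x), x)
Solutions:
 v(x) = C1 + Integral(x/cos(x), x)


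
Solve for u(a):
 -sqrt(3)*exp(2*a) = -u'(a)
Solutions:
 u(a) = C1 + sqrt(3)*exp(2*a)/2


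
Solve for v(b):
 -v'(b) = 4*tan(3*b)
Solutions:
 v(b) = C1 + 4*log(cos(3*b))/3


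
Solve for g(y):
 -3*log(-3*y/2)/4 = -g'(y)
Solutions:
 g(y) = C1 + 3*y*log(-y)/4 + 3*y*(-1 - log(2) + log(3))/4


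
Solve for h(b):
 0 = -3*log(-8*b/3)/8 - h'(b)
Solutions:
 h(b) = C1 - 3*b*log(-b)/8 + 3*b*(-3*log(2) + 1 + log(3))/8


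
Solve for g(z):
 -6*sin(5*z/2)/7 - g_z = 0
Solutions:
 g(z) = C1 + 12*cos(5*z/2)/35


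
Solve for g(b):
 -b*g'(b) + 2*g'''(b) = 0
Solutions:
 g(b) = C1 + Integral(C2*airyai(2^(2/3)*b/2) + C3*airybi(2^(2/3)*b/2), b)


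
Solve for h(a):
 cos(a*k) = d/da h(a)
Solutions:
 h(a) = C1 + sin(a*k)/k


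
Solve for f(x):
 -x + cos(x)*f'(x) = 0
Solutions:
 f(x) = C1 + Integral(x/cos(x), x)


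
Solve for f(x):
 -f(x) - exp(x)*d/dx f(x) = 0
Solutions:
 f(x) = C1*exp(exp(-x))


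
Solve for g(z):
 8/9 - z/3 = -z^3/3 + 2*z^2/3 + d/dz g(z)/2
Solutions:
 g(z) = C1 + z^4/6 - 4*z^3/9 - z^2/3 + 16*z/9


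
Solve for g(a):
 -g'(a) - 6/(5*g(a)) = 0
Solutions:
 g(a) = -sqrt(C1 - 60*a)/5
 g(a) = sqrt(C1 - 60*a)/5


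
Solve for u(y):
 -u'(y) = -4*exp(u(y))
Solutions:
 u(y) = log(-1/(C1 + 4*y))


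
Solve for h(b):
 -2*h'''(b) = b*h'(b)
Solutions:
 h(b) = C1 + Integral(C2*airyai(-2^(2/3)*b/2) + C3*airybi(-2^(2/3)*b/2), b)


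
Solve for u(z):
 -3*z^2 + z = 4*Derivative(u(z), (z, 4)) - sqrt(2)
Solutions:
 u(z) = C1 + C2*z + C3*z^2 + C4*z^3 - z^6/480 + z^5/480 + sqrt(2)*z^4/96


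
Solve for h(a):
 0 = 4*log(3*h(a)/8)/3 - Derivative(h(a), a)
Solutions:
 3*Integral(1/(-log(_y) - log(3) + 3*log(2)), (_y, h(a)))/4 = C1 - a


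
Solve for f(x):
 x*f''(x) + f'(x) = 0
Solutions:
 f(x) = C1 + C2*log(x)


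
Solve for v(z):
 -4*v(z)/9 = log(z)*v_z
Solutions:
 v(z) = C1*exp(-4*li(z)/9)


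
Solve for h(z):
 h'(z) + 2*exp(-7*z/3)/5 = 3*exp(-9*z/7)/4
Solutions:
 h(z) = C1 + 6*exp(-7*z/3)/35 - 7*exp(-9*z/7)/12


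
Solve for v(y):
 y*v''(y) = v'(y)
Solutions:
 v(y) = C1 + C2*y^2


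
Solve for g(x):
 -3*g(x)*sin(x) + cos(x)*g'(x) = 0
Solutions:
 g(x) = C1/cos(x)^3


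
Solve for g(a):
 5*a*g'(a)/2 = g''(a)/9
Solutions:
 g(a) = C1 + C2*erfi(3*sqrt(5)*a/2)


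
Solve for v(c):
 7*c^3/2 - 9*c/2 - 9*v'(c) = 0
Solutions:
 v(c) = C1 + 7*c^4/72 - c^2/4


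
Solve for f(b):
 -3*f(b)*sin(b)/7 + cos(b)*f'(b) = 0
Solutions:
 f(b) = C1/cos(b)^(3/7)


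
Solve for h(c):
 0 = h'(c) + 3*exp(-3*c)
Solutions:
 h(c) = C1 + exp(-3*c)


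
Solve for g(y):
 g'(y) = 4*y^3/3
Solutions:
 g(y) = C1 + y^4/3


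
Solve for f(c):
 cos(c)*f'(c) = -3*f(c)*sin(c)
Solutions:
 f(c) = C1*cos(c)^3


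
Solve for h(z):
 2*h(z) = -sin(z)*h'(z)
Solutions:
 h(z) = C1*(cos(z) + 1)/(cos(z) - 1)


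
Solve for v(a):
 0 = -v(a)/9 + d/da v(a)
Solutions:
 v(a) = C1*exp(a/9)


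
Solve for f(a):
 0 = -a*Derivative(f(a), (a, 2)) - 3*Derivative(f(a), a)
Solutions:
 f(a) = C1 + C2/a^2


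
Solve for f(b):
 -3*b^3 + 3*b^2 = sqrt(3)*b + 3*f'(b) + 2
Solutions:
 f(b) = C1 - b^4/4 + b^3/3 - sqrt(3)*b^2/6 - 2*b/3


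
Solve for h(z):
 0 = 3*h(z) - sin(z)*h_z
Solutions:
 h(z) = C1*(cos(z) - 1)^(3/2)/(cos(z) + 1)^(3/2)


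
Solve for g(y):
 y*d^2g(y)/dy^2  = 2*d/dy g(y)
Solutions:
 g(y) = C1 + C2*y^3


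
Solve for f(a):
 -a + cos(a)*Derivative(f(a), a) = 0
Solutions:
 f(a) = C1 + Integral(a/cos(a), a)


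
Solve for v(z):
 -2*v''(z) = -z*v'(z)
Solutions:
 v(z) = C1 + C2*erfi(z/2)


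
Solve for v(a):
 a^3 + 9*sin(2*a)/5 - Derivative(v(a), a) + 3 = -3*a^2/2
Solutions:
 v(a) = C1 + a^4/4 + a^3/2 + 3*a - 9*cos(2*a)/10


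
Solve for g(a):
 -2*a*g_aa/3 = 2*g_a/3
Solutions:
 g(a) = C1 + C2*log(a)


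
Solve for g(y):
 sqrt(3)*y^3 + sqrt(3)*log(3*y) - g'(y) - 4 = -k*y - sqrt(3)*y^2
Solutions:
 g(y) = C1 + k*y^2/2 + sqrt(3)*y^4/4 + sqrt(3)*y^3/3 + sqrt(3)*y*log(y) - 4*y - sqrt(3)*y + sqrt(3)*y*log(3)


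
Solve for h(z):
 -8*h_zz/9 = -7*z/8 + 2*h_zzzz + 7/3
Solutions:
 h(z) = C1 + C2*z + C3*sin(2*z/3) + C4*cos(2*z/3) + 21*z^3/128 - 21*z^2/16


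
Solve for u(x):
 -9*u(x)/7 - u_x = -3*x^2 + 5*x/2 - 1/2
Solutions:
 u(x) = C1*exp(-9*x/7) + 7*x^2/3 - 301*x/54 + 1148/243


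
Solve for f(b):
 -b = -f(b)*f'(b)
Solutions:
 f(b) = -sqrt(C1 + b^2)
 f(b) = sqrt(C1 + b^2)


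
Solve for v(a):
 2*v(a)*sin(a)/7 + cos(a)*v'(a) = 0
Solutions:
 v(a) = C1*cos(a)^(2/7)


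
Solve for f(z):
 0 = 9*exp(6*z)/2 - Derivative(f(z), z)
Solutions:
 f(z) = C1 + 3*exp(6*z)/4


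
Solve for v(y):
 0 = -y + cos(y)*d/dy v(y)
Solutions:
 v(y) = C1 + Integral(y/cos(y), y)


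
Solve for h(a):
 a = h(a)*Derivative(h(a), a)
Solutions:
 h(a) = -sqrt(C1 + a^2)
 h(a) = sqrt(C1 + a^2)


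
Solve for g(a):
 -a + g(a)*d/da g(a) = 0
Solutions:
 g(a) = -sqrt(C1 + a^2)
 g(a) = sqrt(C1 + a^2)


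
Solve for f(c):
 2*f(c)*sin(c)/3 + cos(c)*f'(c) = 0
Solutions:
 f(c) = C1*cos(c)^(2/3)


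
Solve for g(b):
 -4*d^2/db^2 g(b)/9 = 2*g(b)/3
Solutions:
 g(b) = C1*sin(sqrt(6)*b/2) + C2*cos(sqrt(6)*b/2)


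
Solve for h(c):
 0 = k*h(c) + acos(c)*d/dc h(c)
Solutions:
 h(c) = C1*exp(-k*Integral(1/acos(c), c))


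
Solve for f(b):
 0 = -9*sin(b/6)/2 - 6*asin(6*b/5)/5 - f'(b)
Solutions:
 f(b) = C1 - 6*b*asin(6*b/5)/5 - sqrt(25 - 36*b^2)/5 + 27*cos(b/6)


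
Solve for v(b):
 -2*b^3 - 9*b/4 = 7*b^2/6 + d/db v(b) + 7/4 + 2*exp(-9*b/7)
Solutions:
 v(b) = C1 - b^4/2 - 7*b^3/18 - 9*b^2/8 - 7*b/4 + 14*exp(-9*b/7)/9


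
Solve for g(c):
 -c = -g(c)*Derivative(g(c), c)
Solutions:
 g(c) = -sqrt(C1 + c^2)
 g(c) = sqrt(C1 + c^2)


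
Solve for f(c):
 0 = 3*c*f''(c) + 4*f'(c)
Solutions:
 f(c) = C1 + C2/c^(1/3)


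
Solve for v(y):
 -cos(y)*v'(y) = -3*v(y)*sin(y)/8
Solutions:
 v(y) = C1/cos(y)^(3/8)


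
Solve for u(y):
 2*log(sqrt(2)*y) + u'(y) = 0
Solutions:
 u(y) = C1 - 2*y*log(y) - y*log(2) + 2*y


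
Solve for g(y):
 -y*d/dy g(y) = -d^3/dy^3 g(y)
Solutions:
 g(y) = C1 + Integral(C2*airyai(y) + C3*airybi(y), y)


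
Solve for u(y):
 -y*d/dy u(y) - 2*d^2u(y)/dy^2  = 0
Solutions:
 u(y) = C1 + C2*erf(y/2)


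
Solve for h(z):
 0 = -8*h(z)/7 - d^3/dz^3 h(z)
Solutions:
 h(z) = C3*exp(-2*7^(2/3)*z/7) + (C1*sin(sqrt(3)*7^(2/3)*z/7) + C2*cos(sqrt(3)*7^(2/3)*z/7))*exp(7^(2/3)*z/7)


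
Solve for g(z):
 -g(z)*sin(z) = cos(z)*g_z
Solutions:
 g(z) = C1*cos(z)


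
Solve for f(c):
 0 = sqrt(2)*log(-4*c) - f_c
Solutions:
 f(c) = C1 + sqrt(2)*c*log(-c) + sqrt(2)*c*(-1 + 2*log(2))


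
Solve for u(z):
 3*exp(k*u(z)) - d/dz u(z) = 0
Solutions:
 u(z) = Piecewise((log(-1/(C1*k + 3*k*z))/k, Ne(k, 0)), (nan, True))
 u(z) = Piecewise((C1 + 3*z, Eq(k, 0)), (nan, True))


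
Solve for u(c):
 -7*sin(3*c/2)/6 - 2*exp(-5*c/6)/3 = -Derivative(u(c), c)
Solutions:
 u(c) = C1 - 7*cos(3*c/2)/9 - 4*exp(-5*c/6)/5


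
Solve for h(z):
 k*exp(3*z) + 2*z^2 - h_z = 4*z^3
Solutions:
 h(z) = C1 + k*exp(3*z)/3 - z^4 + 2*z^3/3


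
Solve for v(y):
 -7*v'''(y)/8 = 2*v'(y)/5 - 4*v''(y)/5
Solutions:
 v(y) = C1 + (C2*sin(4*sqrt(19)*y/35) + C3*cos(4*sqrt(19)*y/35))*exp(16*y/35)


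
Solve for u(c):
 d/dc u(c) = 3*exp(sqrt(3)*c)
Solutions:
 u(c) = C1 + sqrt(3)*exp(sqrt(3)*c)


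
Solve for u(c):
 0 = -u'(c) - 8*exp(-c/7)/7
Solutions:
 u(c) = C1 + 8*exp(-c/7)


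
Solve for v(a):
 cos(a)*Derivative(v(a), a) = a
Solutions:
 v(a) = C1 + Integral(a/cos(a), a)


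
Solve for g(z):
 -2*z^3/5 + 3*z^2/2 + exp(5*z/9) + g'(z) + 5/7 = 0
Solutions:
 g(z) = C1 + z^4/10 - z^3/2 - 5*z/7 - 9*exp(5*z/9)/5


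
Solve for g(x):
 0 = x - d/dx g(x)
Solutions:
 g(x) = C1 + x^2/2


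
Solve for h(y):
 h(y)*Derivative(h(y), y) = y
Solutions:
 h(y) = -sqrt(C1 + y^2)
 h(y) = sqrt(C1 + y^2)


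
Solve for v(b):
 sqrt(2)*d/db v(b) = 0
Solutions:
 v(b) = C1


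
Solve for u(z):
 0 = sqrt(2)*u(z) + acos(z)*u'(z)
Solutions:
 u(z) = C1*exp(-sqrt(2)*Integral(1/acos(z), z))


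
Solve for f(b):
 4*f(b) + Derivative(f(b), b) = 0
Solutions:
 f(b) = C1*exp(-4*b)


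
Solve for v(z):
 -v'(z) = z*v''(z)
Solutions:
 v(z) = C1 + C2*log(z)


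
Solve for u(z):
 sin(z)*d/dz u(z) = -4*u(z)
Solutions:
 u(z) = C1*(cos(z)^2 + 2*cos(z) + 1)/(cos(z)^2 - 2*cos(z) + 1)


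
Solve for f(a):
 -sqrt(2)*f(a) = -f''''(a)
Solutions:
 f(a) = C1*exp(-2^(1/8)*a) + C2*exp(2^(1/8)*a) + C3*sin(2^(1/8)*a) + C4*cos(2^(1/8)*a)


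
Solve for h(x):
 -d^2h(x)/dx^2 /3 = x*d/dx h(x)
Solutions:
 h(x) = C1 + C2*erf(sqrt(6)*x/2)


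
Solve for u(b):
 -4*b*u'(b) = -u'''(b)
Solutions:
 u(b) = C1 + Integral(C2*airyai(2^(2/3)*b) + C3*airybi(2^(2/3)*b), b)


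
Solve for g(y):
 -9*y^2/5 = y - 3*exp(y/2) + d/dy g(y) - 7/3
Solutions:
 g(y) = C1 - 3*y^3/5 - y^2/2 + 7*y/3 + 6*exp(y/2)


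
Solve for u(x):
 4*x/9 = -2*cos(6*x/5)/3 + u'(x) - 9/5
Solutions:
 u(x) = C1 + 2*x^2/9 + 9*x/5 + 5*sin(6*x/5)/9


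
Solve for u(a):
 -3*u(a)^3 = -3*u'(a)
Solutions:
 u(a) = -sqrt(2)*sqrt(-1/(C1 + a))/2
 u(a) = sqrt(2)*sqrt(-1/(C1 + a))/2


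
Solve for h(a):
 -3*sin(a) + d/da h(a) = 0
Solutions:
 h(a) = C1 - 3*cos(a)


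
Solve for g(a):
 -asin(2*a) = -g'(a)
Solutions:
 g(a) = C1 + a*asin(2*a) + sqrt(1 - 4*a^2)/2


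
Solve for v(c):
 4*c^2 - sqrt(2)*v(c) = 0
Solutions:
 v(c) = 2*sqrt(2)*c^2


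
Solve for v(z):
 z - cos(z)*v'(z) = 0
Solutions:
 v(z) = C1 + Integral(z/cos(z), z)


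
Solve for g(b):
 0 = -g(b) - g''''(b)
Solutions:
 g(b) = (C1*sin(sqrt(2)*b/2) + C2*cos(sqrt(2)*b/2))*exp(-sqrt(2)*b/2) + (C3*sin(sqrt(2)*b/2) + C4*cos(sqrt(2)*b/2))*exp(sqrt(2)*b/2)


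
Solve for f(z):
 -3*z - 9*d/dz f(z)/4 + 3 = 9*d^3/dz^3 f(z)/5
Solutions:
 f(z) = C1 + C2*sin(sqrt(5)*z/2) + C3*cos(sqrt(5)*z/2) - 2*z^2/3 + 4*z/3


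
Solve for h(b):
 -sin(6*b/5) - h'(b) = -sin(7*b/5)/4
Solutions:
 h(b) = C1 + 5*cos(6*b/5)/6 - 5*cos(7*b/5)/28


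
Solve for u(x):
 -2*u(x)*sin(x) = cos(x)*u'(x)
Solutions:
 u(x) = C1*cos(x)^2


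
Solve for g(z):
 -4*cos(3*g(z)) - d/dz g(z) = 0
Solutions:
 g(z) = -asin((C1 + exp(24*z))/(C1 - exp(24*z)))/3 + pi/3
 g(z) = asin((C1 + exp(24*z))/(C1 - exp(24*z)))/3


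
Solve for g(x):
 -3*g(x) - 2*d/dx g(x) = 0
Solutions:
 g(x) = C1*exp(-3*x/2)


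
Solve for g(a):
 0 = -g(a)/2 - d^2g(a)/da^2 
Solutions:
 g(a) = C1*sin(sqrt(2)*a/2) + C2*cos(sqrt(2)*a/2)


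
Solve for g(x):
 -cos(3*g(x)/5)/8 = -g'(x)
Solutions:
 -x/8 - 5*log(sin(3*g(x)/5) - 1)/6 + 5*log(sin(3*g(x)/5) + 1)/6 = C1


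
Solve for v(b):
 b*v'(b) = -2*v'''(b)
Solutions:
 v(b) = C1 + Integral(C2*airyai(-2^(2/3)*b/2) + C3*airybi(-2^(2/3)*b/2), b)


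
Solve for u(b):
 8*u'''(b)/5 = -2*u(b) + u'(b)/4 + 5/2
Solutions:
 u(b) = C1*exp(30^(1/3)*b*(30^(1/3)/(sqrt(82914) + 288)^(1/3) + (sqrt(82914) + 288)^(1/3))/48)*sin(10^(1/3)*3^(1/6)*b*(-3^(2/3)*(sqrt(82914) + 288)^(1/3) + 3*10^(1/3)/(sqrt(82914) + 288)^(1/3))/48) + C2*exp(30^(1/3)*b*(30^(1/3)/(sqrt(82914) + 288)^(1/3) + (sqrt(82914) + 288)^(1/3))/48)*cos(10^(1/3)*3^(1/6)*b*(-3^(2/3)*(sqrt(82914) + 288)^(1/3) + 3*10^(1/3)/(sqrt(82914) + 288)^(1/3))/48) + C3*exp(-30^(1/3)*b*(30^(1/3)/(sqrt(82914) + 288)^(1/3) + (sqrt(82914) + 288)^(1/3))/24) + 5/4


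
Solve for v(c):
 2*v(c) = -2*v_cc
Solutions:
 v(c) = C1*sin(c) + C2*cos(c)


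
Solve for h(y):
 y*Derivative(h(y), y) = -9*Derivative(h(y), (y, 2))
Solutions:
 h(y) = C1 + C2*erf(sqrt(2)*y/6)


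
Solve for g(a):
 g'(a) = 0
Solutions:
 g(a) = C1


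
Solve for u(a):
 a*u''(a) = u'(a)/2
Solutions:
 u(a) = C1 + C2*a^(3/2)


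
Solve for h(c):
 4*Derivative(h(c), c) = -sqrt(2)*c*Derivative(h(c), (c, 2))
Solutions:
 h(c) = C1 + C2*c^(1 - 2*sqrt(2))


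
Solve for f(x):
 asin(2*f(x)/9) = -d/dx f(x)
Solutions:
 Integral(1/asin(2*_y/9), (_y, f(x))) = C1 - x


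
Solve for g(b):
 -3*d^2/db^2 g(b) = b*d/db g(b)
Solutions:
 g(b) = C1 + C2*erf(sqrt(6)*b/6)


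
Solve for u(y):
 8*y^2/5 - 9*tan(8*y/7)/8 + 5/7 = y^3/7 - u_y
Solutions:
 u(y) = C1 + y^4/28 - 8*y^3/15 - 5*y/7 - 63*log(cos(8*y/7))/64


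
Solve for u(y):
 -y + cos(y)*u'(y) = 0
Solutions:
 u(y) = C1 + Integral(y/cos(y), y)


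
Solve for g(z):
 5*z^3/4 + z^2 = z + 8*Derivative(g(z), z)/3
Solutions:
 g(z) = C1 + 15*z^4/128 + z^3/8 - 3*z^2/16


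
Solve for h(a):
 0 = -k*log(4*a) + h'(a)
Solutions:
 h(a) = C1 + a*k*log(a) - a*k + a*k*log(4)


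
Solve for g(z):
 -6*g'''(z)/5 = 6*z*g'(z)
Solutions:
 g(z) = C1 + Integral(C2*airyai(-5^(1/3)*z) + C3*airybi(-5^(1/3)*z), z)


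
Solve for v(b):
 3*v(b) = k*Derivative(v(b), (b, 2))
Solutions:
 v(b) = C1*exp(-sqrt(3)*b*sqrt(1/k)) + C2*exp(sqrt(3)*b*sqrt(1/k))


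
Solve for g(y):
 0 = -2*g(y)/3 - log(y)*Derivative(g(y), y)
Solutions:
 g(y) = C1*exp(-2*li(y)/3)


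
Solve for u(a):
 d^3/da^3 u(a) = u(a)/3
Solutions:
 u(a) = C3*exp(3^(2/3)*a/3) + (C1*sin(3^(1/6)*a/2) + C2*cos(3^(1/6)*a/2))*exp(-3^(2/3)*a/6)


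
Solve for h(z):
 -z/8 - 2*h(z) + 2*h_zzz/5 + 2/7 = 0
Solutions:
 h(z) = C3*exp(5^(1/3)*z) - z/16 + (C1*sin(sqrt(3)*5^(1/3)*z/2) + C2*cos(sqrt(3)*5^(1/3)*z/2))*exp(-5^(1/3)*z/2) + 1/7


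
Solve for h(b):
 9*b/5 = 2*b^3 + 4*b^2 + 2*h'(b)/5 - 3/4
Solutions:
 h(b) = C1 - 5*b^4/4 - 10*b^3/3 + 9*b^2/4 + 15*b/8


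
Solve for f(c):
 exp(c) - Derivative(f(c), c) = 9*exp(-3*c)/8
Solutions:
 f(c) = C1 + exp(c) + 3*exp(-3*c)/8


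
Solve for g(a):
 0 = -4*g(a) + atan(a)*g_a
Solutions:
 g(a) = C1*exp(4*Integral(1/atan(a), a))


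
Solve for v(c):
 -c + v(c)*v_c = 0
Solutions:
 v(c) = -sqrt(C1 + c^2)
 v(c) = sqrt(C1 + c^2)


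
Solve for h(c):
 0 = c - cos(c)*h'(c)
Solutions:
 h(c) = C1 + Integral(c/cos(c), c)


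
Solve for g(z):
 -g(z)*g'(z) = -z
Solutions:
 g(z) = -sqrt(C1 + z^2)
 g(z) = sqrt(C1 + z^2)


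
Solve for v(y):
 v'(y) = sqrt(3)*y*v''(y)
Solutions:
 v(y) = C1 + C2*y^(sqrt(3)/3 + 1)


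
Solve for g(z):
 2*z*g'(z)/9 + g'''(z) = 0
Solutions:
 g(z) = C1 + Integral(C2*airyai(-6^(1/3)*z/3) + C3*airybi(-6^(1/3)*z/3), z)


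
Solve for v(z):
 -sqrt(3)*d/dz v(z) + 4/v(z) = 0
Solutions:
 v(z) = -sqrt(C1 + 24*sqrt(3)*z)/3
 v(z) = sqrt(C1 + 24*sqrt(3)*z)/3


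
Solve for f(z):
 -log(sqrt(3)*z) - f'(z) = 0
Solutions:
 f(z) = C1 - z*log(z) - z*log(3)/2 + z


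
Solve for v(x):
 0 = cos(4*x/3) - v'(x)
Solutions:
 v(x) = C1 + 3*sin(4*x/3)/4


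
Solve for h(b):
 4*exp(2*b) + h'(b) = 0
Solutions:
 h(b) = C1 - 2*exp(2*b)


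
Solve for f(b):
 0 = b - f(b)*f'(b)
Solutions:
 f(b) = -sqrt(C1 + b^2)
 f(b) = sqrt(C1 + b^2)


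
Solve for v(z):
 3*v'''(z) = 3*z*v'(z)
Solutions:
 v(z) = C1 + Integral(C2*airyai(z) + C3*airybi(z), z)


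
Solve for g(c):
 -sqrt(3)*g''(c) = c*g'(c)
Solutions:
 g(c) = C1 + C2*erf(sqrt(2)*3^(3/4)*c/6)


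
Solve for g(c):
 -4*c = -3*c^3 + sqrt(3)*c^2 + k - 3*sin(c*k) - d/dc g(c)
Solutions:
 g(c) = C1 - 3*c^4/4 + sqrt(3)*c^3/3 + 2*c^2 + c*k + 3*cos(c*k)/k


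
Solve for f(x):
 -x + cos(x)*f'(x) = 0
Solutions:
 f(x) = C1 + Integral(x/cos(x), x)


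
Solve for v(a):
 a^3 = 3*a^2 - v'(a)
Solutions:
 v(a) = C1 - a^4/4 + a^3


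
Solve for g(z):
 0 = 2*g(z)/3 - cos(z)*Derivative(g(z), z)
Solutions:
 g(z) = C1*(sin(z) + 1)^(1/3)/(sin(z) - 1)^(1/3)
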